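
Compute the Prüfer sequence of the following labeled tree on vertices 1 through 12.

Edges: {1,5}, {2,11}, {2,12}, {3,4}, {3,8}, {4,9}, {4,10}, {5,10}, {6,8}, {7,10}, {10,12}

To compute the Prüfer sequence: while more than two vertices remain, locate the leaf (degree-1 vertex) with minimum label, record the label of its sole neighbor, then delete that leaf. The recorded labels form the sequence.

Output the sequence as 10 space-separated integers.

Answer: 5 10 8 10 3 4 4 10 12 2

Derivation:
Step 1: leaves = {1,6,7,9,11}. Remove smallest leaf 1, emit neighbor 5.
Step 2: leaves = {5,6,7,9,11}. Remove smallest leaf 5, emit neighbor 10.
Step 3: leaves = {6,7,9,11}. Remove smallest leaf 6, emit neighbor 8.
Step 4: leaves = {7,8,9,11}. Remove smallest leaf 7, emit neighbor 10.
Step 5: leaves = {8,9,11}. Remove smallest leaf 8, emit neighbor 3.
Step 6: leaves = {3,9,11}. Remove smallest leaf 3, emit neighbor 4.
Step 7: leaves = {9,11}. Remove smallest leaf 9, emit neighbor 4.
Step 8: leaves = {4,11}. Remove smallest leaf 4, emit neighbor 10.
Step 9: leaves = {10,11}. Remove smallest leaf 10, emit neighbor 12.
Step 10: leaves = {11,12}. Remove smallest leaf 11, emit neighbor 2.
Done: 2 vertices remain (2, 12). Sequence = [5 10 8 10 3 4 4 10 12 2]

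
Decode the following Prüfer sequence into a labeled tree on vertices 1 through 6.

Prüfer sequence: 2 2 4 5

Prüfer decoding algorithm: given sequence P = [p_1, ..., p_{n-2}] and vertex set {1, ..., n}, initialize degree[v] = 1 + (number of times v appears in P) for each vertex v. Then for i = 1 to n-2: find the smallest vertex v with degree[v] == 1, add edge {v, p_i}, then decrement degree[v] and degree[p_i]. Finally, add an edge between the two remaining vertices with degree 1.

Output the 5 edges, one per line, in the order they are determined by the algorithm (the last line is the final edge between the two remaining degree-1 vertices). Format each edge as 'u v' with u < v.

Initial degrees: {1:1, 2:3, 3:1, 4:2, 5:2, 6:1}
Step 1: smallest deg-1 vertex = 1, p_1 = 2. Add edge {1,2}. Now deg[1]=0, deg[2]=2.
Step 2: smallest deg-1 vertex = 3, p_2 = 2. Add edge {2,3}. Now deg[3]=0, deg[2]=1.
Step 3: smallest deg-1 vertex = 2, p_3 = 4. Add edge {2,4}. Now deg[2]=0, deg[4]=1.
Step 4: smallest deg-1 vertex = 4, p_4 = 5. Add edge {4,5}. Now deg[4]=0, deg[5]=1.
Final: two remaining deg-1 vertices are 5, 6. Add edge {5,6}.

Answer: 1 2
2 3
2 4
4 5
5 6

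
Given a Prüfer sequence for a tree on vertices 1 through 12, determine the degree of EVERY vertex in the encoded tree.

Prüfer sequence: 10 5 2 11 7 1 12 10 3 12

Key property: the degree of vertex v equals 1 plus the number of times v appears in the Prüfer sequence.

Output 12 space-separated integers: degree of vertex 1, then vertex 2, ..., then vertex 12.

Answer: 2 2 2 1 2 1 2 1 1 3 2 3

Derivation:
p_1 = 10: count[10] becomes 1
p_2 = 5: count[5] becomes 1
p_3 = 2: count[2] becomes 1
p_4 = 11: count[11] becomes 1
p_5 = 7: count[7] becomes 1
p_6 = 1: count[1] becomes 1
p_7 = 12: count[12] becomes 1
p_8 = 10: count[10] becomes 2
p_9 = 3: count[3] becomes 1
p_10 = 12: count[12] becomes 2
Degrees (1 + count): deg[1]=1+1=2, deg[2]=1+1=2, deg[3]=1+1=2, deg[4]=1+0=1, deg[5]=1+1=2, deg[6]=1+0=1, deg[7]=1+1=2, deg[8]=1+0=1, deg[9]=1+0=1, deg[10]=1+2=3, deg[11]=1+1=2, deg[12]=1+2=3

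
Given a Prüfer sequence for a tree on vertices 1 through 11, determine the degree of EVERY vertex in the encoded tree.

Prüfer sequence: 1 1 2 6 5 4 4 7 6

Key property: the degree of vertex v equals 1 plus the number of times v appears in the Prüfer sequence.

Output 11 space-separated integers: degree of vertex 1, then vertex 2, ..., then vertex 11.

p_1 = 1: count[1] becomes 1
p_2 = 1: count[1] becomes 2
p_3 = 2: count[2] becomes 1
p_4 = 6: count[6] becomes 1
p_5 = 5: count[5] becomes 1
p_6 = 4: count[4] becomes 1
p_7 = 4: count[4] becomes 2
p_8 = 7: count[7] becomes 1
p_9 = 6: count[6] becomes 2
Degrees (1 + count): deg[1]=1+2=3, deg[2]=1+1=2, deg[3]=1+0=1, deg[4]=1+2=3, deg[5]=1+1=2, deg[6]=1+2=3, deg[7]=1+1=2, deg[8]=1+0=1, deg[9]=1+0=1, deg[10]=1+0=1, deg[11]=1+0=1

Answer: 3 2 1 3 2 3 2 1 1 1 1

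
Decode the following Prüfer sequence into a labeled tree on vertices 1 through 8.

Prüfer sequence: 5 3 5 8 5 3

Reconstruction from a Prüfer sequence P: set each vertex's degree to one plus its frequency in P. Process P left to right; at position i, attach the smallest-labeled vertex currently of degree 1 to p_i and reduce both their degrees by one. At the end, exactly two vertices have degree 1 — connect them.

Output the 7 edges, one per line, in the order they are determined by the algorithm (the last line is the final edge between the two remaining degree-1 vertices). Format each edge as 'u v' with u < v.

Answer: 1 5
2 3
4 5
6 8
5 7
3 5
3 8

Derivation:
Initial degrees: {1:1, 2:1, 3:3, 4:1, 5:4, 6:1, 7:1, 8:2}
Step 1: smallest deg-1 vertex = 1, p_1 = 5. Add edge {1,5}. Now deg[1]=0, deg[5]=3.
Step 2: smallest deg-1 vertex = 2, p_2 = 3. Add edge {2,3}. Now deg[2]=0, deg[3]=2.
Step 3: smallest deg-1 vertex = 4, p_3 = 5. Add edge {4,5}. Now deg[4]=0, deg[5]=2.
Step 4: smallest deg-1 vertex = 6, p_4 = 8. Add edge {6,8}. Now deg[6]=0, deg[8]=1.
Step 5: smallest deg-1 vertex = 7, p_5 = 5. Add edge {5,7}. Now deg[7]=0, deg[5]=1.
Step 6: smallest deg-1 vertex = 5, p_6 = 3. Add edge {3,5}. Now deg[5]=0, deg[3]=1.
Final: two remaining deg-1 vertices are 3, 8. Add edge {3,8}.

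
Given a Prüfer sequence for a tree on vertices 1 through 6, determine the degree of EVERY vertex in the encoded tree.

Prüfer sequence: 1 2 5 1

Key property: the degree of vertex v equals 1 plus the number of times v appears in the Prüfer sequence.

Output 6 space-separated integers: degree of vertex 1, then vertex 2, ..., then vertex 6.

p_1 = 1: count[1] becomes 1
p_2 = 2: count[2] becomes 1
p_3 = 5: count[5] becomes 1
p_4 = 1: count[1] becomes 2
Degrees (1 + count): deg[1]=1+2=3, deg[2]=1+1=2, deg[3]=1+0=1, deg[4]=1+0=1, deg[5]=1+1=2, deg[6]=1+0=1

Answer: 3 2 1 1 2 1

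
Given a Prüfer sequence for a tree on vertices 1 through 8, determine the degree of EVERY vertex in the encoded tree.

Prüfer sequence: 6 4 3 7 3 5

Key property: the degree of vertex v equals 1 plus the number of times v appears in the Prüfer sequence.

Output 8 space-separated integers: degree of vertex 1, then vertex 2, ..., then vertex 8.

p_1 = 6: count[6] becomes 1
p_2 = 4: count[4] becomes 1
p_3 = 3: count[3] becomes 1
p_4 = 7: count[7] becomes 1
p_5 = 3: count[3] becomes 2
p_6 = 5: count[5] becomes 1
Degrees (1 + count): deg[1]=1+0=1, deg[2]=1+0=1, deg[3]=1+2=3, deg[4]=1+1=2, deg[5]=1+1=2, deg[6]=1+1=2, deg[7]=1+1=2, deg[8]=1+0=1

Answer: 1 1 3 2 2 2 2 1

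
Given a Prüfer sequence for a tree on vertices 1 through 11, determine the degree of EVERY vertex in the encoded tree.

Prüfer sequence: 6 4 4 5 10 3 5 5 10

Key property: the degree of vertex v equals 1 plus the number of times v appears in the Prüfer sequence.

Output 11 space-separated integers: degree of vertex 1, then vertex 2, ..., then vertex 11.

p_1 = 6: count[6] becomes 1
p_2 = 4: count[4] becomes 1
p_3 = 4: count[4] becomes 2
p_4 = 5: count[5] becomes 1
p_5 = 10: count[10] becomes 1
p_6 = 3: count[3] becomes 1
p_7 = 5: count[5] becomes 2
p_8 = 5: count[5] becomes 3
p_9 = 10: count[10] becomes 2
Degrees (1 + count): deg[1]=1+0=1, deg[2]=1+0=1, deg[3]=1+1=2, deg[4]=1+2=3, deg[5]=1+3=4, deg[6]=1+1=2, deg[7]=1+0=1, deg[8]=1+0=1, deg[9]=1+0=1, deg[10]=1+2=3, deg[11]=1+0=1

Answer: 1 1 2 3 4 2 1 1 1 3 1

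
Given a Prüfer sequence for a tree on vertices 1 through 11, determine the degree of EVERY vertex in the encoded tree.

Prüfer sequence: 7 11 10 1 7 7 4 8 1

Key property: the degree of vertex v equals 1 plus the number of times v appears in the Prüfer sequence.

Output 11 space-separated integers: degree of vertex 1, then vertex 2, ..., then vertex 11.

Answer: 3 1 1 2 1 1 4 2 1 2 2

Derivation:
p_1 = 7: count[7] becomes 1
p_2 = 11: count[11] becomes 1
p_3 = 10: count[10] becomes 1
p_4 = 1: count[1] becomes 1
p_5 = 7: count[7] becomes 2
p_6 = 7: count[7] becomes 3
p_7 = 4: count[4] becomes 1
p_8 = 8: count[8] becomes 1
p_9 = 1: count[1] becomes 2
Degrees (1 + count): deg[1]=1+2=3, deg[2]=1+0=1, deg[3]=1+0=1, deg[4]=1+1=2, deg[5]=1+0=1, deg[6]=1+0=1, deg[7]=1+3=4, deg[8]=1+1=2, deg[9]=1+0=1, deg[10]=1+1=2, deg[11]=1+1=2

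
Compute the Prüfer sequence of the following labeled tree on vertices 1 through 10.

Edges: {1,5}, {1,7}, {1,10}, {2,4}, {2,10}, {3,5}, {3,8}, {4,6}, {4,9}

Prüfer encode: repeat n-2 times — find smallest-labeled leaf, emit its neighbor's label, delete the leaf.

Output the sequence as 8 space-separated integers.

Step 1: leaves = {6,7,8,9}. Remove smallest leaf 6, emit neighbor 4.
Step 2: leaves = {7,8,9}. Remove smallest leaf 7, emit neighbor 1.
Step 3: leaves = {8,9}. Remove smallest leaf 8, emit neighbor 3.
Step 4: leaves = {3,9}. Remove smallest leaf 3, emit neighbor 5.
Step 5: leaves = {5,9}. Remove smallest leaf 5, emit neighbor 1.
Step 6: leaves = {1,9}. Remove smallest leaf 1, emit neighbor 10.
Step 7: leaves = {9,10}. Remove smallest leaf 9, emit neighbor 4.
Step 8: leaves = {4,10}. Remove smallest leaf 4, emit neighbor 2.
Done: 2 vertices remain (2, 10). Sequence = [4 1 3 5 1 10 4 2]

Answer: 4 1 3 5 1 10 4 2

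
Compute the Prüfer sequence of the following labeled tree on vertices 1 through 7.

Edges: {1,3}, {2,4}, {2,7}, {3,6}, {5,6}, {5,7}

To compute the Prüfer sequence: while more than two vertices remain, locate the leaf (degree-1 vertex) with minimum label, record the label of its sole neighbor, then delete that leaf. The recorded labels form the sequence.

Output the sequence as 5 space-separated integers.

Step 1: leaves = {1,4}. Remove smallest leaf 1, emit neighbor 3.
Step 2: leaves = {3,4}. Remove smallest leaf 3, emit neighbor 6.
Step 3: leaves = {4,6}. Remove smallest leaf 4, emit neighbor 2.
Step 4: leaves = {2,6}. Remove smallest leaf 2, emit neighbor 7.
Step 5: leaves = {6,7}. Remove smallest leaf 6, emit neighbor 5.
Done: 2 vertices remain (5, 7). Sequence = [3 6 2 7 5]

Answer: 3 6 2 7 5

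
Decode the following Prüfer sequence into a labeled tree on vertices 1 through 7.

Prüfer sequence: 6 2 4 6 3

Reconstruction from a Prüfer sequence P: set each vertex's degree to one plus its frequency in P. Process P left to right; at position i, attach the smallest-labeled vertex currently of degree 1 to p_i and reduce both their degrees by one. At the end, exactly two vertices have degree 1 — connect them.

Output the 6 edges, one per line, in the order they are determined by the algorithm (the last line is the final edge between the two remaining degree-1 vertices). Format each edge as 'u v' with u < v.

Answer: 1 6
2 5
2 4
4 6
3 6
3 7

Derivation:
Initial degrees: {1:1, 2:2, 3:2, 4:2, 5:1, 6:3, 7:1}
Step 1: smallest deg-1 vertex = 1, p_1 = 6. Add edge {1,6}. Now deg[1]=0, deg[6]=2.
Step 2: smallest deg-1 vertex = 5, p_2 = 2. Add edge {2,5}. Now deg[5]=0, deg[2]=1.
Step 3: smallest deg-1 vertex = 2, p_3 = 4. Add edge {2,4}. Now deg[2]=0, deg[4]=1.
Step 4: smallest deg-1 vertex = 4, p_4 = 6. Add edge {4,6}. Now deg[4]=0, deg[6]=1.
Step 5: smallest deg-1 vertex = 6, p_5 = 3. Add edge {3,6}. Now deg[6]=0, deg[3]=1.
Final: two remaining deg-1 vertices are 3, 7. Add edge {3,7}.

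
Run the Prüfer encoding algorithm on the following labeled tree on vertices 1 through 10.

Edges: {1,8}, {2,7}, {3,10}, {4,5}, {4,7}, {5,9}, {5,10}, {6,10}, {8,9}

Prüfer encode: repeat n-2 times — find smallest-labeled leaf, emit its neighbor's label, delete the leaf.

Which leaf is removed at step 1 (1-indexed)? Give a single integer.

Answer: 1

Derivation:
Step 1: current leaves = {1,2,3,6}. Remove leaf 1 (neighbor: 8).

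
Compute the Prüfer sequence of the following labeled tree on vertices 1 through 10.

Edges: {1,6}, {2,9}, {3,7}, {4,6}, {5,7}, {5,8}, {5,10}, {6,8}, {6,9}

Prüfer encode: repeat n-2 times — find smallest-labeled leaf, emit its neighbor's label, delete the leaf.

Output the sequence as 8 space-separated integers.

Step 1: leaves = {1,2,3,4,10}. Remove smallest leaf 1, emit neighbor 6.
Step 2: leaves = {2,3,4,10}. Remove smallest leaf 2, emit neighbor 9.
Step 3: leaves = {3,4,9,10}. Remove smallest leaf 3, emit neighbor 7.
Step 4: leaves = {4,7,9,10}. Remove smallest leaf 4, emit neighbor 6.
Step 5: leaves = {7,9,10}. Remove smallest leaf 7, emit neighbor 5.
Step 6: leaves = {9,10}. Remove smallest leaf 9, emit neighbor 6.
Step 7: leaves = {6,10}. Remove smallest leaf 6, emit neighbor 8.
Step 8: leaves = {8,10}. Remove smallest leaf 8, emit neighbor 5.
Done: 2 vertices remain (5, 10). Sequence = [6 9 7 6 5 6 8 5]

Answer: 6 9 7 6 5 6 8 5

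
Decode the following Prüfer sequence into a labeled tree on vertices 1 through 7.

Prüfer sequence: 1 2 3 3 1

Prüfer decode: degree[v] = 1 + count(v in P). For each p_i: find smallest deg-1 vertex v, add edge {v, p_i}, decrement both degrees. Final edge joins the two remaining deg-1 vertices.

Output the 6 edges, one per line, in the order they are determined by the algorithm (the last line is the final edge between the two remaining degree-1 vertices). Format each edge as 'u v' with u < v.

Answer: 1 4
2 5
2 3
3 6
1 3
1 7

Derivation:
Initial degrees: {1:3, 2:2, 3:3, 4:1, 5:1, 6:1, 7:1}
Step 1: smallest deg-1 vertex = 4, p_1 = 1. Add edge {1,4}. Now deg[4]=0, deg[1]=2.
Step 2: smallest deg-1 vertex = 5, p_2 = 2. Add edge {2,5}. Now deg[5]=0, deg[2]=1.
Step 3: smallest deg-1 vertex = 2, p_3 = 3. Add edge {2,3}. Now deg[2]=0, deg[3]=2.
Step 4: smallest deg-1 vertex = 6, p_4 = 3. Add edge {3,6}. Now deg[6]=0, deg[3]=1.
Step 5: smallest deg-1 vertex = 3, p_5 = 1. Add edge {1,3}. Now deg[3]=0, deg[1]=1.
Final: two remaining deg-1 vertices are 1, 7. Add edge {1,7}.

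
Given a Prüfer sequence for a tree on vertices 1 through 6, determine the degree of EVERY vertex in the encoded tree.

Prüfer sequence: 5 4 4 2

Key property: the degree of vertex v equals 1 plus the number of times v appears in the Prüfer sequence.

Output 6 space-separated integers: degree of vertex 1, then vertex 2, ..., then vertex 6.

p_1 = 5: count[5] becomes 1
p_2 = 4: count[4] becomes 1
p_3 = 4: count[4] becomes 2
p_4 = 2: count[2] becomes 1
Degrees (1 + count): deg[1]=1+0=1, deg[2]=1+1=2, deg[3]=1+0=1, deg[4]=1+2=3, deg[5]=1+1=2, deg[6]=1+0=1

Answer: 1 2 1 3 2 1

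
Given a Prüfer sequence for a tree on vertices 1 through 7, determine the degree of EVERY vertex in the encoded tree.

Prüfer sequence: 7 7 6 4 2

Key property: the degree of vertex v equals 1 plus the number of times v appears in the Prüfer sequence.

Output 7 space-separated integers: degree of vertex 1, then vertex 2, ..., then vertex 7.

Answer: 1 2 1 2 1 2 3

Derivation:
p_1 = 7: count[7] becomes 1
p_2 = 7: count[7] becomes 2
p_3 = 6: count[6] becomes 1
p_4 = 4: count[4] becomes 1
p_5 = 2: count[2] becomes 1
Degrees (1 + count): deg[1]=1+0=1, deg[2]=1+1=2, deg[3]=1+0=1, deg[4]=1+1=2, deg[5]=1+0=1, deg[6]=1+1=2, deg[7]=1+2=3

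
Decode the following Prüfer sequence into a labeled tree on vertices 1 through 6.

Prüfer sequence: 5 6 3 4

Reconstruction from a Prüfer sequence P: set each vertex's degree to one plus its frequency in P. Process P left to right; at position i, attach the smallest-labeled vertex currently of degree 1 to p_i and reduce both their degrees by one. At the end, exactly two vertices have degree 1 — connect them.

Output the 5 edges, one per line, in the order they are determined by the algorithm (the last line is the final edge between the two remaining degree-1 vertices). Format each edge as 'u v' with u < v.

Initial degrees: {1:1, 2:1, 3:2, 4:2, 5:2, 6:2}
Step 1: smallest deg-1 vertex = 1, p_1 = 5. Add edge {1,5}. Now deg[1]=0, deg[5]=1.
Step 2: smallest deg-1 vertex = 2, p_2 = 6. Add edge {2,6}. Now deg[2]=0, deg[6]=1.
Step 3: smallest deg-1 vertex = 5, p_3 = 3. Add edge {3,5}. Now deg[5]=0, deg[3]=1.
Step 4: smallest deg-1 vertex = 3, p_4 = 4. Add edge {3,4}. Now deg[3]=0, deg[4]=1.
Final: two remaining deg-1 vertices are 4, 6. Add edge {4,6}.

Answer: 1 5
2 6
3 5
3 4
4 6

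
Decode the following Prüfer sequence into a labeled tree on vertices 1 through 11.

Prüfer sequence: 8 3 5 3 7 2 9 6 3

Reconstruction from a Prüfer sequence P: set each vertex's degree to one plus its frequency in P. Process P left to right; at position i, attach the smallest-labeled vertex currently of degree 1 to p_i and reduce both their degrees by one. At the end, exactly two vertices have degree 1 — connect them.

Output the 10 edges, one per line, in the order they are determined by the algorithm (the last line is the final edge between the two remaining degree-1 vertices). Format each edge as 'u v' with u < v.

Initial degrees: {1:1, 2:2, 3:4, 4:1, 5:2, 6:2, 7:2, 8:2, 9:2, 10:1, 11:1}
Step 1: smallest deg-1 vertex = 1, p_1 = 8. Add edge {1,8}. Now deg[1]=0, deg[8]=1.
Step 2: smallest deg-1 vertex = 4, p_2 = 3. Add edge {3,4}. Now deg[4]=0, deg[3]=3.
Step 3: smallest deg-1 vertex = 8, p_3 = 5. Add edge {5,8}. Now deg[8]=0, deg[5]=1.
Step 4: smallest deg-1 vertex = 5, p_4 = 3. Add edge {3,5}. Now deg[5]=0, deg[3]=2.
Step 5: smallest deg-1 vertex = 10, p_5 = 7. Add edge {7,10}. Now deg[10]=0, deg[7]=1.
Step 6: smallest deg-1 vertex = 7, p_6 = 2. Add edge {2,7}. Now deg[7]=0, deg[2]=1.
Step 7: smallest deg-1 vertex = 2, p_7 = 9. Add edge {2,9}. Now deg[2]=0, deg[9]=1.
Step 8: smallest deg-1 vertex = 9, p_8 = 6. Add edge {6,9}. Now deg[9]=0, deg[6]=1.
Step 9: smallest deg-1 vertex = 6, p_9 = 3. Add edge {3,6}. Now deg[6]=0, deg[3]=1.
Final: two remaining deg-1 vertices are 3, 11. Add edge {3,11}.

Answer: 1 8
3 4
5 8
3 5
7 10
2 7
2 9
6 9
3 6
3 11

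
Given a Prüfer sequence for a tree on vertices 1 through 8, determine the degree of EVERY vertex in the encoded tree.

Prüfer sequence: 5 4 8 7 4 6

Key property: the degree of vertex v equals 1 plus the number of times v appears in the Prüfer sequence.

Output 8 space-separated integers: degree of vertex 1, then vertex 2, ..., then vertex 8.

p_1 = 5: count[5] becomes 1
p_2 = 4: count[4] becomes 1
p_3 = 8: count[8] becomes 1
p_4 = 7: count[7] becomes 1
p_5 = 4: count[4] becomes 2
p_6 = 6: count[6] becomes 1
Degrees (1 + count): deg[1]=1+0=1, deg[2]=1+0=1, deg[3]=1+0=1, deg[4]=1+2=3, deg[5]=1+1=2, deg[6]=1+1=2, deg[7]=1+1=2, deg[8]=1+1=2

Answer: 1 1 1 3 2 2 2 2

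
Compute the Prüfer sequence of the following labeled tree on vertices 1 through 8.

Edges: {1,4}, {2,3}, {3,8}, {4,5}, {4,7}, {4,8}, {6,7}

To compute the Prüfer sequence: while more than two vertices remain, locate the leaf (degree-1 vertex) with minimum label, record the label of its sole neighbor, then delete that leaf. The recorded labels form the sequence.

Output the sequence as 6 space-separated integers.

Step 1: leaves = {1,2,5,6}. Remove smallest leaf 1, emit neighbor 4.
Step 2: leaves = {2,5,6}. Remove smallest leaf 2, emit neighbor 3.
Step 3: leaves = {3,5,6}. Remove smallest leaf 3, emit neighbor 8.
Step 4: leaves = {5,6,8}. Remove smallest leaf 5, emit neighbor 4.
Step 5: leaves = {6,8}. Remove smallest leaf 6, emit neighbor 7.
Step 6: leaves = {7,8}. Remove smallest leaf 7, emit neighbor 4.
Done: 2 vertices remain (4, 8). Sequence = [4 3 8 4 7 4]

Answer: 4 3 8 4 7 4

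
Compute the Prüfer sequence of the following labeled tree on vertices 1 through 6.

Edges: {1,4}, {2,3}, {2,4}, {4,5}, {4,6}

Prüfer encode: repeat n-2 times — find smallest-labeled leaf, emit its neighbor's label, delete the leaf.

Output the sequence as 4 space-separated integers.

Step 1: leaves = {1,3,5,6}. Remove smallest leaf 1, emit neighbor 4.
Step 2: leaves = {3,5,6}. Remove smallest leaf 3, emit neighbor 2.
Step 3: leaves = {2,5,6}. Remove smallest leaf 2, emit neighbor 4.
Step 4: leaves = {5,6}. Remove smallest leaf 5, emit neighbor 4.
Done: 2 vertices remain (4, 6). Sequence = [4 2 4 4]

Answer: 4 2 4 4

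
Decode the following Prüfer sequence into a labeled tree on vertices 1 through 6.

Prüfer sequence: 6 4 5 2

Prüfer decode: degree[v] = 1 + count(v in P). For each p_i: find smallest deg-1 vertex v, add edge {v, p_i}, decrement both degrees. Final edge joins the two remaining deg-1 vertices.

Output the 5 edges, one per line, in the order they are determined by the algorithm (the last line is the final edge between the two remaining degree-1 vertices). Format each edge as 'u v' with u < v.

Answer: 1 6
3 4
4 5
2 5
2 6

Derivation:
Initial degrees: {1:1, 2:2, 3:1, 4:2, 5:2, 6:2}
Step 1: smallest deg-1 vertex = 1, p_1 = 6. Add edge {1,6}. Now deg[1]=0, deg[6]=1.
Step 2: smallest deg-1 vertex = 3, p_2 = 4. Add edge {3,4}. Now deg[3]=0, deg[4]=1.
Step 3: smallest deg-1 vertex = 4, p_3 = 5. Add edge {4,5}. Now deg[4]=0, deg[5]=1.
Step 4: smallest deg-1 vertex = 5, p_4 = 2. Add edge {2,5}. Now deg[5]=0, deg[2]=1.
Final: two remaining deg-1 vertices are 2, 6. Add edge {2,6}.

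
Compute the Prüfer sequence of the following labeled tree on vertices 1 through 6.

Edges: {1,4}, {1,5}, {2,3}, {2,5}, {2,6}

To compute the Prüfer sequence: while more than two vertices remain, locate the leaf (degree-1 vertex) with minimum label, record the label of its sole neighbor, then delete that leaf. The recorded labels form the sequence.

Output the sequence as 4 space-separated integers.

Step 1: leaves = {3,4,6}. Remove smallest leaf 3, emit neighbor 2.
Step 2: leaves = {4,6}. Remove smallest leaf 4, emit neighbor 1.
Step 3: leaves = {1,6}. Remove smallest leaf 1, emit neighbor 5.
Step 4: leaves = {5,6}. Remove smallest leaf 5, emit neighbor 2.
Done: 2 vertices remain (2, 6). Sequence = [2 1 5 2]

Answer: 2 1 5 2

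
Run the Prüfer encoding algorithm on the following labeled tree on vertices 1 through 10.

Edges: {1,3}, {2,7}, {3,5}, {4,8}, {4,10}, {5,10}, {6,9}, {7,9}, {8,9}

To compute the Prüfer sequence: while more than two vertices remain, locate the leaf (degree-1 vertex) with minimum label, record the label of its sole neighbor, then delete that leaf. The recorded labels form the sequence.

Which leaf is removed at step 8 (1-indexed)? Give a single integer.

Answer: 8

Derivation:
Step 1: current leaves = {1,2,6}. Remove leaf 1 (neighbor: 3).
Step 2: current leaves = {2,3,6}. Remove leaf 2 (neighbor: 7).
Step 3: current leaves = {3,6,7}. Remove leaf 3 (neighbor: 5).
Step 4: current leaves = {5,6,7}. Remove leaf 5 (neighbor: 10).
Step 5: current leaves = {6,7,10}. Remove leaf 6 (neighbor: 9).
Step 6: current leaves = {7,10}. Remove leaf 7 (neighbor: 9).
Step 7: current leaves = {9,10}. Remove leaf 9 (neighbor: 8).
Step 8: current leaves = {8,10}. Remove leaf 8 (neighbor: 4).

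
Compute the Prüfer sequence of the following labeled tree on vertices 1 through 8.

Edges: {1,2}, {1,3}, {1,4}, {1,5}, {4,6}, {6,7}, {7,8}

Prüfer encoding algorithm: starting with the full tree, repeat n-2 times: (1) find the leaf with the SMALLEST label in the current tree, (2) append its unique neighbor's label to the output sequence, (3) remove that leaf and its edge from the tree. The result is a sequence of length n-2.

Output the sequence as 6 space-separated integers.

Answer: 1 1 1 4 6 7

Derivation:
Step 1: leaves = {2,3,5,8}. Remove smallest leaf 2, emit neighbor 1.
Step 2: leaves = {3,5,8}. Remove smallest leaf 3, emit neighbor 1.
Step 3: leaves = {5,8}. Remove smallest leaf 5, emit neighbor 1.
Step 4: leaves = {1,8}. Remove smallest leaf 1, emit neighbor 4.
Step 5: leaves = {4,8}. Remove smallest leaf 4, emit neighbor 6.
Step 6: leaves = {6,8}. Remove smallest leaf 6, emit neighbor 7.
Done: 2 vertices remain (7, 8). Sequence = [1 1 1 4 6 7]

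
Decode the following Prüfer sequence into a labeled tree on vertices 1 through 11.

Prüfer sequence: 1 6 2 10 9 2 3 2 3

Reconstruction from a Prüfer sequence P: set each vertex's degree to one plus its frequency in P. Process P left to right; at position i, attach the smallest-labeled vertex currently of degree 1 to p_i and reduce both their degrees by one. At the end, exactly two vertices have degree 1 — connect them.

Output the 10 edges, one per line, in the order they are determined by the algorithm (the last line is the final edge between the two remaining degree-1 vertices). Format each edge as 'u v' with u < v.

Initial degrees: {1:2, 2:4, 3:3, 4:1, 5:1, 6:2, 7:1, 8:1, 9:2, 10:2, 11:1}
Step 1: smallest deg-1 vertex = 4, p_1 = 1. Add edge {1,4}. Now deg[4]=0, deg[1]=1.
Step 2: smallest deg-1 vertex = 1, p_2 = 6. Add edge {1,6}. Now deg[1]=0, deg[6]=1.
Step 3: smallest deg-1 vertex = 5, p_3 = 2. Add edge {2,5}. Now deg[5]=0, deg[2]=3.
Step 4: smallest deg-1 vertex = 6, p_4 = 10. Add edge {6,10}. Now deg[6]=0, deg[10]=1.
Step 5: smallest deg-1 vertex = 7, p_5 = 9. Add edge {7,9}. Now deg[7]=0, deg[9]=1.
Step 6: smallest deg-1 vertex = 8, p_6 = 2. Add edge {2,8}. Now deg[8]=0, deg[2]=2.
Step 7: smallest deg-1 vertex = 9, p_7 = 3. Add edge {3,9}. Now deg[9]=0, deg[3]=2.
Step 8: smallest deg-1 vertex = 10, p_8 = 2. Add edge {2,10}. Now deg[10]=0, deg[2]=1.
Step 9: smallest deg-1 vertex = 2, p_9 = 3. Add edge {2,3}. Now deg[2]=0, deg[3]=1.
Final: two remaining deg-1 vertices are 3, 11. Add edge {3,11}.

Answer: 1 4
1 6
2 5
6 10
7 9
2 8
3 9
2 10
2 3
3 11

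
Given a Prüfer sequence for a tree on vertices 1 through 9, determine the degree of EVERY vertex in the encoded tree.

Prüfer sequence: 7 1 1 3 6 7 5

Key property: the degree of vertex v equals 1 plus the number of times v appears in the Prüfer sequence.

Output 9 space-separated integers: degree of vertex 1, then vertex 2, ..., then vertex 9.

p_1 = 7: count[7] becomes 1
p_2 = 1: count[1] becomes 1
p_3 = 1: count[1] becomes 2
p_4 = 3: count[3] becomes 1
p_5 = 6: count[6] becomes 1
p_6 = 7: count[7] becomes 2
p_7 = 5: count[5] becomes 1
Degrees (1 + count): deg[1]=1+2=3, deg[2]=1+0=1, deg[3]=1+1=2, deg[4]=1+0=1, deg[5]=1+1=2, deg[6]=1+1=2, deg[7]=1+2=3, deg[8]=1+0=1, deg[9]=1+0=1

Answer: 3 1 2 1 2 2 3 1 1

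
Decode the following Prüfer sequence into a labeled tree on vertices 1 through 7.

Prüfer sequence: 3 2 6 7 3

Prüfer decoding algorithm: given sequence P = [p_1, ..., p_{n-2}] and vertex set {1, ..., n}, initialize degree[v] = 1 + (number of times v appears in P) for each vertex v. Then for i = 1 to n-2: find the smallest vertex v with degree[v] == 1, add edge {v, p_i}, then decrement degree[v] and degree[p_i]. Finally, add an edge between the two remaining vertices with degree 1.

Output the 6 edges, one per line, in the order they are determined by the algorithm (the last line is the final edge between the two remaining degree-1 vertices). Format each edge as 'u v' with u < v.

Answer: 1 3
2 4
2 6
5 7
3 6
3 7

Derivation:
Initial degrees: {1:1, 2:2, 3:3, 4:1, 5:1, 6:2, 7:2}
Step 1: smallest deg-1 vertex = 1, p_1 = 3. Add edge {1,3}. Now deg[1]=0, deg[3]=2.
Step 2: smallest deg-1 vertex = 4, p_2 = 2. Add edge {2,4}. Now deg[4]=0, deg[2]=1.
Step 3: smallest deg-1 vertex = 2, p_3 = 6. Add edge {2,6}. Now deg[2]=0, deg[6]=1.
Step 4: smallest deg-1 vertex = 5, p_4 = 7. Add edge {5,7}. Now deg[5]=0, deg[7]=1.
Step 5: smallest deg-1 vertex = 6, p_5 = 3. Add edge {3,6}. Now deg[6]=0, deg[3]=1.
Final: two remaining deg-1 vertices are 3, 7. Add edge {3,7}.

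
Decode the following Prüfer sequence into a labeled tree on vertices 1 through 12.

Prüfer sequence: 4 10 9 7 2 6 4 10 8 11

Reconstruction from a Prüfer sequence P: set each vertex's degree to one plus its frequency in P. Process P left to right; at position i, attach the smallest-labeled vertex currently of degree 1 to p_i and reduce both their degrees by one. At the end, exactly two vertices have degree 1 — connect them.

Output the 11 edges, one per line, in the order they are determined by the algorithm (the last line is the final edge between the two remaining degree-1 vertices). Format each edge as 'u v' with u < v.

Initial degrees: {1:1, 2:2, 3:1, 4:3, 5:1, 6:2, 7:2, 8:2, 9:2, 10:3, 11:2, 12:1}
Step 1: smallest deg-1 vertex = 1, p_1 = 4. Add edge {1,4}. Now deg[1]=0, deg[4]=2.
Step 2: smallest deg-1 vertex = 3, p_2 = 10. Add edge {3,10}. Now deg[3]=0, deg[10]=2.
Step 3: smallest deg-1 vertex = 5, p_3 = 9. Add edge {5,9}. Now deg[5]=0, deg[9]=1.
Step 4: smallest deg-1 vertex = 9, p_4 = 7. Add edge {7,9}. Now deg[9]=0, deg[7]=1.
Step 5: smallest deg-1 vertex = 7, p_5 = 2. Add edge {2,7}. Now deg[7]=0, deg[2]=1.
Step 6: smallest deg-1 vertex = 2, p_6 = 6. Add edge {2,6}. Now deg[2]=0, deg[6]=1.
Step 7: smallest deg-1 vertex = 6, p_7 = 4. Add edge {4,6}. Now deg[6]=0, deg[4]=1.
Step 8: smallest deg-1 vertex = 4, p_8 = 10. Add edge {4,10}. Now deg[4]=0, deg[10]=1.
Step 9: smallest deg-1 vertex = 10, p_9 = 8. Add edge {8,10}. Now deg[10]=0, deg[8]=1.
Step 10: smallest deg-1 vertex = 8, p_10 = 11. Add edge {8,11}. Now deg[8]=0, deg[11]=1.
Final: two remaining deg-1 vertices are 11, 12. Add edge {11,12}.

Answer: 1 4
3 10
5 9
7 9
2 7
2 6
4 6
4 10
8 10
8 11
11 12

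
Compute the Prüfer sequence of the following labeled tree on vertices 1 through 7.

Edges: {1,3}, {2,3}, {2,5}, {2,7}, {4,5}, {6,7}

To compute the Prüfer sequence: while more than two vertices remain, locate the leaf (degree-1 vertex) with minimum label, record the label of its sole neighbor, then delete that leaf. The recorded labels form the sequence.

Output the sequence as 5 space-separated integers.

Answer: 3 2 5 2 7

Derivation:
Step 1: leaves = {1,4,6}. Remove smallest leaf 1, emit neighbor 3.
Step 2: leaves = {3,4,6}. Remove smallest leaf 3, emit neighbor 2.
Step 3: leaves = {4,6}. Remove smallest leaf 4, emit neighbor 5.
Step 4: leaves = {5,6}. Remove smallest leaf 5, emit neighbor 2.
Step 5: leaves = {2,6}. Remove smallest leaf 2, emit neighbor 7.
Done: 2 vertices remain (6, 7). Sequence = [3 2 5 2 7]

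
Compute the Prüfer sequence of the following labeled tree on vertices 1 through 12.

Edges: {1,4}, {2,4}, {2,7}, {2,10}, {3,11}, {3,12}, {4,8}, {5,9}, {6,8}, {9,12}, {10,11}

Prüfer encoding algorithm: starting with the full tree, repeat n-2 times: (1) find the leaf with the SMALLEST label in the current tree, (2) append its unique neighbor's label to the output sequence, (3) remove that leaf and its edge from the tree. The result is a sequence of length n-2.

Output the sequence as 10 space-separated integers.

Step 1: leaves = {1,5,6,7}. Remove smallest leaf 1, emit neighbor 4.
Step 2: leaves = {5,6,7}. Remove smallest leaf 5, emit neighbor 9.
Step 3: leaves = {6,7,9}. Remove smallest leaf 6, emit neighbor 8.
Step 4: leaves = {7,8,9}. Remove smallest leaf 7, emit neighbor 2.
Step 5: leaves = {8,9}. Remove smallest leaf 8, emit neighbor 4.
Step 6: leaves = {4,9}. Remove smallest leaf 4, emit neighbor 2.
Step 7: leaves = {2,9}. Remove smallest leaf 2, emit neighbor 10.
Step 8: leaves = {9,10}. Remove smallest leaf 9, emit neighbor 12.
Step 9: leaves = {10,12}. Remove smallest leaf 10, emit neighbor 11.
Step 10: leaves = {11,12}. Remove smallest leaf 11, emit neighbor 3.
Done: 2 vertices remain (3, 12). Sequence = [4 9 8 2 4 2 10 12 11 3]

Answer: 4 9 8 2 4 2 10 12 11 3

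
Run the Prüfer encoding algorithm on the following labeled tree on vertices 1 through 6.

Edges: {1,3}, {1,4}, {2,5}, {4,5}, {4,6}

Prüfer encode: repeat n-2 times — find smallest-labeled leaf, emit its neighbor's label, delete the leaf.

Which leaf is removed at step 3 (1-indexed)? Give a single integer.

Answer: 1

Derivation:
Step 1: current leaves = {2,3,6}. Remove leaf 2 (neighbor: 5).
Step 2: current leaves = {3,5,6}. Remove leaf 3 (neighbor: 1).
Step 3: current leaves = {1,5,6}. Remove leaf 1 (neighbor: 4).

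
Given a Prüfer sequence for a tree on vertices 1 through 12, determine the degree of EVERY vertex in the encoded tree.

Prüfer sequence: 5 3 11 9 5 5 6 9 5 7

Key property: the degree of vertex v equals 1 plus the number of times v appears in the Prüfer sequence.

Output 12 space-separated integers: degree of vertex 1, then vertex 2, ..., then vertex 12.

Answer: 1 1 2 1 5 2 2 1 3 1 2 1

Derivation:
p_1 = 5: count[5] becomes 1
p_2 = 3: count[3] becomes 1
p_3 = 11: count[11] becomes 1
p_4 = 9: count[9] becomes 1
p_5 = 5: count[5] becomes 2
p_6 = 5: count[5] becomes 3
p_7 = 6: count[6] becomes 1
p_8 = 9: count[9] becomes 2
p_9 = 5: count[5] becomes 4
p_10 = 7: count[7] becomes 1
Degrees (1 + count): deg[1]=1+0=1, deg[2]=1+0=1, deg[3]=1+1=2, deg[4]=1+0=1, deg[5]=1+4=5, deg[6]=1+1=2, deg[7]=1+1=2, deg[8]=1+0=1, deg[9]=1+2=3, deg[10]=1+0=1, deg[11]=1+1=2, deg[12]=1+0=1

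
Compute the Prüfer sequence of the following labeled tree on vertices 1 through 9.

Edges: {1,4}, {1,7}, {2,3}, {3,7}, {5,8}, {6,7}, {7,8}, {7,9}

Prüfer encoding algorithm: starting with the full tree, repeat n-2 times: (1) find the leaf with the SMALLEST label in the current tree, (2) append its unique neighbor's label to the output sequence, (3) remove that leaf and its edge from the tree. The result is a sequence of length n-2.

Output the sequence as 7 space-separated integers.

Answer: 3 7 1 7 8 7 7

Derivation:
Step 1: leaves = {2,4,5,6,9}. Remove smallest leaf 2, emit neighbor 3.
Step 2: leaves = {3,4,5,6,9}. Remove smallest leaf 3, emit neighbor 7.
Step 3: leaves = {4,5,6,9}. Remove smallest leaf 4, emit neighbor 1.
Step 4: leaves = {1,5,6,9}. Remove smallest leaf 1, emit neighbor 7.
Step 5: leaves = {5,6,9}. Remove smallest leaf 5, emit neighbor 8.
Step 6: leaves = {6,8,9}. Remove smallest leaf 6, emit neighbor 7.
Step 7: leaves = {8,9}. Remove smallest leaf 8, emit neighbor 7.
Done: 2 vertices remain (7, 9). Sequence = [3 7 1 7 8 7 7]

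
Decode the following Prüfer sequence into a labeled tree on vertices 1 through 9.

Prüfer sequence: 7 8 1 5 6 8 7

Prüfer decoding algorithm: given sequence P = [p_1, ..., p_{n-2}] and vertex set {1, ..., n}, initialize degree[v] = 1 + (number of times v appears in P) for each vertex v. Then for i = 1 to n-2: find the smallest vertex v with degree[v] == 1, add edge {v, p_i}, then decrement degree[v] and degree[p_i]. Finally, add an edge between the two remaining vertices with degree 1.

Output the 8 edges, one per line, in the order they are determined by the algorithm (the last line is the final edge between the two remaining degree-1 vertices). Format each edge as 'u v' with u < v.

Answer: 2 7
3 8
1 4
1 5
5 6
6 8
7 8
7 9

Derivation:
Initial degrees: {1:2, 2:1, 3:1, 4:1, 5:2, 6:2, 7:3, 8:3, 9:1}
Step 1: smallest deg-1 vertex = 2, p_1 = 7. Add edge {2,7}. Now deg[2]=0, deg[7]=2.
Step 2: smallest deg-1 vertex = 3, p_2 = 8. Add edge {3,8}. Now deg[3]=0, deg[8]=2.
Step 3: smallest deg-1 vertex = 4, p_3 = 1. Add edge {1,4}. Now deg[4]=0, deg[1]=1.
Step 4: smallest deg-1 vertex = 1, p_4 = 5. Add edge {1,5}. Now deg[1]=0, deg[5]=1.
Step 5: smallest deg-1 vertex = 5, p_5 = 6. Add edge {5,6}. Now deg[5]=0, deg[6]=1.
Step 6: smallest deg-1 vertex = 6, p_6 = 8. Add edge {6,8}. Now deg[6]=0, deg[8]=1.
Step 7: smallest deg-1 vertex = 8, p_7 = 7. Add edge {7,8}. Now deg[8]=0, deg[7]=1.
Final: two remaining deg-1 vertices are 7, 9. Add edge {7,9}.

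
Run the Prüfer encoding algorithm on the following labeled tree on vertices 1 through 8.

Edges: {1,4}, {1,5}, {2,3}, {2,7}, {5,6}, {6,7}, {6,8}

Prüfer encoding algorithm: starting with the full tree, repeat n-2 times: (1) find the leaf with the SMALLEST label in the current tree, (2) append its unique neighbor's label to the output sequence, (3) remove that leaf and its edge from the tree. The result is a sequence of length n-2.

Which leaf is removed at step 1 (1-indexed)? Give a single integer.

Answer: 3

Derivation:
Step 1: current leaves = {3,4,8}. Remove leaf 3 (neighbor: 2).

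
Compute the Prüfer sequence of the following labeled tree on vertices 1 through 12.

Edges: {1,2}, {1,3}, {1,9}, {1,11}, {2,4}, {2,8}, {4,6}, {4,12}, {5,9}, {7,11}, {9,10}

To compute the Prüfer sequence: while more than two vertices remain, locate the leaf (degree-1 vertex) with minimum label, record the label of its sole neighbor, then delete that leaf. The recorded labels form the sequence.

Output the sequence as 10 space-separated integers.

Step 1: leaves = {3,5,6,7,8,10,12}. Remove smallest leaf 3, emit neighbor 1.
Step 2: leaves = {5,6,7,8,10,12}. Remove smallest leaf 5, emit neighbor 9.
Step 3: leaves = {6,7,8,10,12}. Remove smallest leaf 6, emit neighbor 4.
Step 4: leaves = {7,8,10,12}. Remove smallest leaf 7, emit neighbor 11.
Step 5: leaves = {8,10,11,12}. Remove smallest leaf 8, emit neighbor 2.
Step 6: leaves = {10,11,12}. Remove smallest leaf 10, emit neighbor 9.
Step 7: leaves = {9,11,12}. Remove smallest leaf 9, emit neighbor 1.
Step 8: leaves = {11,12}. Remove smallest leaf 11, emit neighbor 1.
Step 9: leaves = {1,12}. Remove smallest leaf 1, emit neighbor 2.
Step 10: leaves = {2,12}. Remove smallest leaf 2, emit neighbor 4.
Done: 2 vertices remain (4, 12). Sequence = [1 9 4 11 2 9 1 1 2 4]

Answer: 1 9 4 11 2 9 1 1 2 4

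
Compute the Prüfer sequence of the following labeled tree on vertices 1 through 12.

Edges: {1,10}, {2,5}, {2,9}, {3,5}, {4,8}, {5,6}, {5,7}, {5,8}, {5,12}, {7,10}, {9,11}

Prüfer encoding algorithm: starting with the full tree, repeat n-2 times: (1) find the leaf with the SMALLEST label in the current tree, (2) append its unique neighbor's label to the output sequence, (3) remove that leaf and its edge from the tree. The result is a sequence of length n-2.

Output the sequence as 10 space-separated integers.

Step 1: leaves = {1,3,4,6,11,12}. Remove smallest leaf 1, emit neighbor 10.
Step 2: leaves = {3,4,6,10,11,12}. Remove smallest leaf 3, emit neighbor 5.
Step 3: leaves = {4,6,10,11,12}. Remove smallest leaf 4, emit neighbor 8.
Step 4: leaves = {6,8,10,11,12}. Remove smallest leaf 6, emit neighbor 5.
Step 5: leaves = {8,10,11,12}. Remove smallest leaf 8, emit neighbor 5.
Step 6: leaves = {10,11,12}. Remove smallest leaf 10, emit neighbor 7.
Step 7: leaves = {7,11,12}. Remove smallest leaf 7, emit neighbor 5.
Step 8: leaves = {11,12}. Remove smallest leaf 11, emit neighbor 9.
Step 9: leaves = {9,12}. Remove smallest leaf 9, emit neighbor 2.
Step 10: leaves = {2,12}. Remove smallest leaf 2, emit neighbor 5.
Done: 2 vertices remain (5, 12). Sequence = [10 5 8 5 5 7 5 9 2 5]

Answer: 10 5 8 5 5 7 5 9 2 5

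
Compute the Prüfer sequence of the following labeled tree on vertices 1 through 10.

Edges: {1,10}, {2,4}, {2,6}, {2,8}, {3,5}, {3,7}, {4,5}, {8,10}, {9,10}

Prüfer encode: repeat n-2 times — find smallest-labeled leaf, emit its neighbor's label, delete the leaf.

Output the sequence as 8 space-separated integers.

Answer: 10 2 3 5 4 2 8 10

Derivation:
Step 1: leaves = {1,6,7,9}. Remove smallest leaf 1, emit neighbor 10.
Step 2: leaves = {6,7,9}. Remove smallest leaf 6, emit neighbor 2.
Step 3: leaves = {7,9}. Remove smallest leaf 7, emit neighbor 3.
Step 4: leaves = {3,9}. Remove smallest leaf 3, emit neighbor 5.
Step 5: leaves = {5,9}. Remove smallest leaf 5, emit neighbor 4.
Step 6: leaves = {4,9}. Remove smallest leaf 4, emit neighbor 2.
Step 7: leaves = {2,9}. Remove smallest leaf 2, emit neighbor 8.
Step 8: leaves = {8,9}. Remove smallest leaf 8, emit neighbor 10.
Done: 2 vertices remain (9, 10). Sequence = [10 2 3 5 4 2 8 10]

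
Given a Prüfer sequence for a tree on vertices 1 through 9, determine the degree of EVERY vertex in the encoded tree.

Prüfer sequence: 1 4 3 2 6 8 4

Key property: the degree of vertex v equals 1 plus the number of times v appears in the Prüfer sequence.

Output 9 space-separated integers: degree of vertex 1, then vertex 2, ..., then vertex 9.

p_1 = 1: count[1] becomes 1
p_2 = 4: count[4] becomes 1
p_3 = 3: count[3] becomes 1
p_4 = 2: count[2] becomes 1
p_5 = 6: count[6] becomes 1
p_6 = 8: count[8] becomes 1
p_7 = 4: count[4] becomes 2
Degrees (1 + count): deg[1]=1+1=2, deg[2]=1+1=2, deg[3]=1+1=2, deg[4]=1+2=3, deg[5]=1+0=1, deg[6]=1+1=2, deg[7]=1+0=1, deg[8]=1+1=2, deg[9]=1+0=1

Answer: 2 2 2 3 1 2 1 2 1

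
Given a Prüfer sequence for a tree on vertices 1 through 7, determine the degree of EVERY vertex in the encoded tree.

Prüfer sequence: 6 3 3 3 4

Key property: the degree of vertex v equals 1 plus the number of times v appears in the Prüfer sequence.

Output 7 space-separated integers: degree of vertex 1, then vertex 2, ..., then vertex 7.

p_1 = 6: count[6] becomes 1
p_2 = 3: count[3] becomes 1
p_3 = 3: count[3] becomes 2
p_4 = 3: count[3] becomes 3
p_5 = 4: count[4] becomes 1
Degrees (1 + count): deg[1]=1+0=1, deg[2]=1+0=1, deg[3]=1+3=4, deg[4]=1+1=2, deg[5]=1+0=1, deg[6]=1+1=2, deg[7]=1+0=1

Answer: 1 1 4 2 1 2 1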